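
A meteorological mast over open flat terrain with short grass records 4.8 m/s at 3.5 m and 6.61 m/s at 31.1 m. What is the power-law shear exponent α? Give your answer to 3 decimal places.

α ≈ 0.146

Power law: V₂/V₁ = (z₂/z₁)^α ⇒ α = ln(V₂/V₁) / ln(z₂/z₁)
α = ln(6.61/4.8) / ln(31.1/3.5) = ln(1.3771) / ln(8.8857)
  = 0.31997 / 2.18444 = 0.14648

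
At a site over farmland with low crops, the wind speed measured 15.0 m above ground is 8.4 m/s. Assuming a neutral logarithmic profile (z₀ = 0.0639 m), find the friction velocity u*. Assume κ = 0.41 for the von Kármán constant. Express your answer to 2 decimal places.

Log law: V(z) = (u*/κ) · ln(z/z₀) ⇒ u* = κ · V / ln(z/z₀)
u* = 0.41 × 8.4 / ln(15.0/0.0639) = 0.41 × 8.4 / 5.4585
   = 3.4440 / 5.4585 = 0.6309 m/s

u* ≈ 0.63 m/s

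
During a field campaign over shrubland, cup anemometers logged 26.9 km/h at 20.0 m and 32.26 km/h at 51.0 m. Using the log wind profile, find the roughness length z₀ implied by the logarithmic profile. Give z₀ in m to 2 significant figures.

z₀ ≈ 0.18 m

Log law: V(z) ∝ ln(z/z₀). With r = V₁/V₂ = 26.9/32.26 = 0.83385,
r · ln(z₂/z₀) = ln(z₁/z₀) ⇒ ln z₀ = (ln z₁ − r·ln z₂)/(1 − r)
ln z₀ = (2.99573 − 0.83385×3.93183) / 0.16615 = -1.7022
z₀ = exp(-1.7022) = 0.1823 m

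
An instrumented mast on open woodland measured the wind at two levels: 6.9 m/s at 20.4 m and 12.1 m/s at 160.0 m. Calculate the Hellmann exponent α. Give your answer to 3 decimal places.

α ≈ 0.273

Power law: V₂/V₁ = (z₂/z₁)^α ⇒ α = ln(V₂/V₁) / ln(z₂/z₁)
α = ln(12.1/6.9) / ln(160.0/20.4) = ln(1.7536) / ln(7.8431)
  = 0.56168 / 2.05964 = 0.27271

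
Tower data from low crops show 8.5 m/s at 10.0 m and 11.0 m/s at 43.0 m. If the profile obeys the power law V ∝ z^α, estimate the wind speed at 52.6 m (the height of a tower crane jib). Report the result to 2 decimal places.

11.40 m/s

First find α: α = ln(V₂/V₁)/ln(z₂/z₁) = ln(11.0/8.5)/ln(43.0/10.0) = 0.25783/1.45862 = 0.1768
Extrapolate from 43.0 m to 52.6 m: V₃ = 11.0 × (52.6/43.0)^0.1768 = 11.0 × 1.0363 = 11.3989 m/s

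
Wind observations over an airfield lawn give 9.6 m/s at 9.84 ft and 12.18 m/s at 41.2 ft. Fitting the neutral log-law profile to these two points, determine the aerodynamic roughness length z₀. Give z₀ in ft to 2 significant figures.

Log law: V(z) ∝ ln(z/z₀). With r = V₁/V₂ = 9.6/12.18 = 0.78818,
r · ln(z₂/z₀) = ln(z₁/z₀) ⇒ ln z₀ = (ln z₁ − r·ln z₂)/(1 − r)
ln z₀ = (2.28646 − 0.78818×3.71844) / 0.21182 = -3.0419
z₀ = exp(-3.0419) = 0.04775 ft

z₀ ≈ 0.048 ft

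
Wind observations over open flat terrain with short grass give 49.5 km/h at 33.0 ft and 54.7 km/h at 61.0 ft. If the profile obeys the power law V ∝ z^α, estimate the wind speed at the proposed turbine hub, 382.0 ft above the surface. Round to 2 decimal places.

73.71 km/h

First find α: α = ln(V₂/V₁)/ln(z₂/z₁) = ln(54.7/49.5)/ln(61.0/33.0) = 0.09989/0.61437 = 0.1626
Extrapolate from 61.0 ft to 382.0 ft: V₃ = 54.7 × (382.0/61.0)^0.1626 = 54.7 × 1.3475 = 73.7106 km/h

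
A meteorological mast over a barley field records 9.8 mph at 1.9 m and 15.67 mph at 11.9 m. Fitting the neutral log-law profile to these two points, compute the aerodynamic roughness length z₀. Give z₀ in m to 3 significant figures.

z₀ ≈ 0.0888 m

Log law: V(z) ∝ ln(z/z₀). With r = V₁/V₂ = 9.8/15.67 = 0.62540,
r · ln(z₂/z₀) = ln(z₁/z₀) ⇒ ln z₀ = (ln z₁ − r·ln z₂)/(1 − r)
ln z₀ = (0.64185 − 0.62540×2.47654) / 0.37460 = -2.4212
z₀ = exp(-2.4212) = 0.08882 m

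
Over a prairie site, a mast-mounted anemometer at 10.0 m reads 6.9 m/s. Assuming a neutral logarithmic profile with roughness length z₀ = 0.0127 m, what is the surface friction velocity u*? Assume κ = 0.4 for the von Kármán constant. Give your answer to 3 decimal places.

Log law: V(z) = (u*/κ) · ln(z/z₀) ⇒ u* = κ · V / ln(z/z₀)
u* = 0.4 × 6.9 / ln(10.0/0.0127) = 0.4 × 6.9 / 6.6687
   = 2.7600 / 6.6687 = 0.4139 m/s

u* ≈ 0.414 m/s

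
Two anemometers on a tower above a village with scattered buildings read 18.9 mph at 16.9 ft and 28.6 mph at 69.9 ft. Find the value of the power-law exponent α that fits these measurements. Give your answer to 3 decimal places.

Power law: V₂/V₁ = (z₂/z₁)^α ⇒ α = ln(V₂/V₁) / ln(z₂/z₁)
α = ln(28.6/18.9) / ln(69.9/16.9) = ln(1.5132) / ln(4.1361)
  = 0.41424 / 1.41975 = 0.29177

α ≈ 0.292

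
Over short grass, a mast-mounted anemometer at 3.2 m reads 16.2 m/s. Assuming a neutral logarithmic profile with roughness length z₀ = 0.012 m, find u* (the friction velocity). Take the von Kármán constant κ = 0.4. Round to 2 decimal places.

u* ≈ 1.16 m/s

Log law: V(z) = (u*/κ) · ln(z/z₀) ⇒ u* = κ · V / ln(z/z₀)
u* = 0.4 × 16.2 / ln(3.2/0.012) = 0.4 × 16.2 / 5.5860
   = 6.4800 / 5.5860 = 1.1600 m/s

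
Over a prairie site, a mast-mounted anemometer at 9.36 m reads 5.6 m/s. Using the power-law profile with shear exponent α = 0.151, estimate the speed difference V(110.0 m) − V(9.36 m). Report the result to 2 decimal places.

Power law: V₂ = V₁ · (z₂/z₁)^α = 5.6 × (11.7521)^0.151 = 8.1241 m/s
ΔV = 8.1241 − 5.6 = 2.5241 m/s

2.52 m/s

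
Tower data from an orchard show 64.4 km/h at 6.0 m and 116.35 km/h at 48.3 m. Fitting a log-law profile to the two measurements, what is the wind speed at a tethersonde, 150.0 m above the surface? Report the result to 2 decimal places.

Log law: V ∝ ln(z/z₀). From the pair, with r = V₁/V₂ = 0.55350,
ln z₀ = (ln z₁ − r·ln z₂)/(1 − r) = (1.7918 − 0.55350×3.8774)/0.44650 = -0.7938 → z₀ = 0.4521 m
V₃ = V₁ · ln(z₃/z₀)/ln(z₁/z₀) = 64.4 × 5.8044/2.5855 = 144.5759 km/h

144.58 km/h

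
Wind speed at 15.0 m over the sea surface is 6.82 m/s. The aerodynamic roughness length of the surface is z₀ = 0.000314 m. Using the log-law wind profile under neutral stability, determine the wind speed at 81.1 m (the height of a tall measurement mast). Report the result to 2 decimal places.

Log law: V(z) ∝ ln(z/z₀), so V₂/V₁ = ln(z₂/z₀) / ln(z₁/z₀).
ln(81.1/0.000314) = 12.4618, ln(15.0/0.000314) = 10.7742
V₂ = 6.82 × 12.4618/10.7742 = 6.82 × 1.1566 = 7.8883 m/s

7.89 m/s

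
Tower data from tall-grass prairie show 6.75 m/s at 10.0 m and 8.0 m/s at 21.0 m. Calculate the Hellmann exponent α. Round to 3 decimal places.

α ≈ 0.229

Power law: V₂/V₁ = (z₂/z₁)^α ⇒ α = ln(V₂/V₁) / ln(z₂/z₁)
α = ln(8.0/6.75) / ln(21.0/10.0) = ln(1.1852) / ln(2.1000)
  = 0.16990 / 0.74194 = 0.22899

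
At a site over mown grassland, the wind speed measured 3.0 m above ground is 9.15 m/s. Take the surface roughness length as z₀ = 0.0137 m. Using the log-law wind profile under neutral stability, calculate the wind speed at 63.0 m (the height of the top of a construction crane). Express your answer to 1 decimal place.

Log law: V(z) ∝ ln(z/z₀), so V₂/V₁ = ln(z₂/z₀) / ln(z₁/z₀).
ln(63.0/0.0137) = 8.4335, ln(3.0/0.0137) = 5.3890
V₂ = 9.15 × 8.4335/5.3890 = 9.15 × 1.5650 = 14.3193 m/s

14.3 m/s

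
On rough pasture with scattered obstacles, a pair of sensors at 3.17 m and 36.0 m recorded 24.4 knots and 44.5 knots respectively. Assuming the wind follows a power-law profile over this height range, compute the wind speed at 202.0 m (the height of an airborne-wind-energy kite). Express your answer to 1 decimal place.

First find α: α = ln(V₂/V₁)/ln(z₂/z₁) = ln(44.5/24.4)/ln(36.0/3.17) = 0.60091/2.42979 = 0.2473
Extrapolate from 36.0 m to 202.0 m: V₃ = 44.5 × (202.0/36.0)^0.2473 = 44.5 × 1.5320 = 68.1720 knots

68.2 knots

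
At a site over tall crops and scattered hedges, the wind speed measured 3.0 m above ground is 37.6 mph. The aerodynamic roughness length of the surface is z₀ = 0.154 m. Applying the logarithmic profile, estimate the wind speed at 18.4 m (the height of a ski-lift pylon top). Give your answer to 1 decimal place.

60.6 mph

Log law: V(z) ∝ ln(z/z₀), so V₂/V₁ = ln(z₂/z₀) / ln(z₁/z₀).
ln(18.4/0.154) = 4.7832, ln(3.0/0.154) = 2.9694
V₂ = 37.6 × 4.7832/2.9694 = 37.6 × 1.6108 = 60.5663 mph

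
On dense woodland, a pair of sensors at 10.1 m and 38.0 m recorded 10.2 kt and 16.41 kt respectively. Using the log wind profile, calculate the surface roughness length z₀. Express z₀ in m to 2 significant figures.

Log law: V(z) ∝ ln(z/z₀). With r = V₁/V₂ = 10.2/16.41 = 0.62157,
r · ln(z₂/z₀) = ln(z₁/z₀) ⇒ ln z₀ = (ln z₁ − r·ln z₂)/(1 − r)
ln z₀ = (2.31254 − 0.62157×3.63759) / 0.37843 = 0.1361
z₀ = exp(0.1361) = 1.146 m

z₀ ≈ 1.1 m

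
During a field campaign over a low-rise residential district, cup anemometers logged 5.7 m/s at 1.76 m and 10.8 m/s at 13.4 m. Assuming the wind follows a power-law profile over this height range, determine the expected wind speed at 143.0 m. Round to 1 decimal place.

22.8 m/s

First find α: α = ln(V₂/V₁)/ln(z₂/z₁) = ln(10.8/5.7)/ln(13.4/1.76) = 0.63908/2.02994 = 0.3148
Extrapolate from 13.4 m to 143.0 m: V₃ = 10.8 × (143.0/13.4)^0.3148 = 10.8 × 2.1072 = 22.7582 m/s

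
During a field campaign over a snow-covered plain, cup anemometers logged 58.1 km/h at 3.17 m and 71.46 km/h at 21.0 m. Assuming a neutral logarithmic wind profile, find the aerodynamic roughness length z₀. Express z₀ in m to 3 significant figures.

Log law: V(z) ∝ ln(z/z₀). With r = V₁/V₂ = 58.1/71.46 = 0.81304,
r · ln(z₂/z₀) = ln(z₁/z₀) ⇒ ln z₀ = (ln z₁ − r·ln z₂)/(1 − r)
ln z₀ = (1.15373 − 0.81304×3.04452) / 0.18696 = -7.0689
z₀ = exp(-7.0689) = 0.0008511 m

z₀ ≈ 0.000851 m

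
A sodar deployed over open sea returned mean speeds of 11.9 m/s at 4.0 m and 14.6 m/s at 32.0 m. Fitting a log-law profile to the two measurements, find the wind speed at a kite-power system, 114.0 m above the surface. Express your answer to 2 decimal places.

16.25 m/s

Log law: V ∝ ln(z/z₀). From the pair, with r = V₁/V₂ = 0.81507,
ln z₀ = (ln z₁ − r·ln z₂)/(1 − r) = (1.3863 − 0.81507×3.4657)/0.18493 = -7.7787 → z₀ = 0.0004186 m
V₃ = V₁ · ln(z₃/z₀)/ln(z₁/z₀) = 11.9 × 12.5149/9.1649 = 16.2496 m/s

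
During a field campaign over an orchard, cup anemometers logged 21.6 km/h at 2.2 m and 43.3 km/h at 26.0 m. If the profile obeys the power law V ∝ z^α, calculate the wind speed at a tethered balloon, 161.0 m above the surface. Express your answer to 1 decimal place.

72.4 km/h

First find α: α = ln(V₂/V₁)/ln(z₂/z₁) = ln(43.3/21.6)/ln(26.0/2.2) = 0.69546/2.46964 = 0.2816
Extrapolate from 26.0 m to 161.0 m: V₃ = 43.3 × (161.0/26.0)^0.2816 = 43.3 × 1.6710 = 72.3563 km/h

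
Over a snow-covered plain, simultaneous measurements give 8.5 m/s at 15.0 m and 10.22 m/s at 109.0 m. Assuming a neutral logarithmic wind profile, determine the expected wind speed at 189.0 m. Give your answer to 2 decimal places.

10.70 m/s

Log law: V ∝ ln(z/z₀). From the pair, with r = V₁/V₂ = 0.83170,
ln z₀ = (ln z₁ − r·ln z₂)/(1 − r) = (2.7081 − 0.83170×4.6913)/0.16830 = -7.0931 → z₀ = 0.0008308 m
V₃ = V₁ · ln(z₃/z₀)/ln(z₁/z₀) = 8.5 × 12.3349/9.8012 = 10.6973 m/s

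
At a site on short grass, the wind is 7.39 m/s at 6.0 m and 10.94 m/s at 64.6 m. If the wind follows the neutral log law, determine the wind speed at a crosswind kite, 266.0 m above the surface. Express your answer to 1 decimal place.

13.1 m/s

Log law: V ∝ ln(z/z₀). From the pair, with r = V₁/V₂ = 0.67550,
ln z₀ = (ln z₁ − r·ln z₂)/(1 − r) = (1.7918 − 0.67550×4.1682)/0.32450 = -3.1553 → z₀ = 0.04263 m
V₃ = V₁ · ln(z₃/z₀)/ln(z₁/z₀) = 7.39 × 8.7388/4.9470 = 13.0542 m/s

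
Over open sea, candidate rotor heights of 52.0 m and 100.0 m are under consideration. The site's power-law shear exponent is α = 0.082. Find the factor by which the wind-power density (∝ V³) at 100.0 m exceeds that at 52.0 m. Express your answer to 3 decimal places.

Speed ratio: V_B/V_A = (z_B/z_A)^α = (100.0/52.0)^0.082 = (1.9231)^0.082 = 1.05509
Power-density ratio: P_B/P_A = (V_B/V_A)³ = (1.05509)³ = 1.17453

1.175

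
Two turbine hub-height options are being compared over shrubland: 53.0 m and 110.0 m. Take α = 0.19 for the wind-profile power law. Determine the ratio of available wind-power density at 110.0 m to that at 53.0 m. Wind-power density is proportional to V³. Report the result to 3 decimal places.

1.516

Speed ratio: V_B/V_A = (z_B/z_A)^α = (110.0/53.0)^0.19 = (2.0755)^0.19 = 1.14882
Power-density ratio: P_B/P_A = (V_B/V_A)³ = (1.14882)³ = 1.51620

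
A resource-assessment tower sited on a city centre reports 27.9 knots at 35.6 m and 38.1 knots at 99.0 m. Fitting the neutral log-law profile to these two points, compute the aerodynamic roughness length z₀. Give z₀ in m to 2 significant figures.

Log law: V(z) ∝ ln(z/z₀). With r = V₁/V₂ = 27.9/38.1 = 0.73228,
r · ln(z₂/z₀) = ln(z₁/z₀) ⇒ ln z₀ = (ln z₁ − r·ln z₂)/(1 − r)
ln z₀ = (3.57235 − 0.73228×4.59512) / 0.26772 = 0.7748
z₀ = exp(0.7748) = 2.170 m

z₀ ≈ 2.2 m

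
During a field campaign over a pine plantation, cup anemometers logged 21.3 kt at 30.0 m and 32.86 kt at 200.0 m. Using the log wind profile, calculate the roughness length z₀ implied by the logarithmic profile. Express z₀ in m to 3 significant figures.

z₀ ≈ 0.910 m

Log law: V(z) ∝ ln(z/z₀). With r = V₁/V₂ = 21.3/32.86 = 0.64820,
r · ln(z₂/z₀) = ln(z₁/z₀) ⇒ ln z₀ = (ln z₁ − r·ln z₂)/(1 − r)
ln z₀ = (3.40120 − 0.64820×5.29832) / 0.35180 = -0.0944
z₀ = exp(-0.0944) = 0.9100 m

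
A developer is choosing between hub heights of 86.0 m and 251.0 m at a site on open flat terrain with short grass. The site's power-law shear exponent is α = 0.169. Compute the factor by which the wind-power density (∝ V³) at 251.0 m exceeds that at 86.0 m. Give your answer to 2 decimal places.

1.72

Speed ratio: V_B/V_A = (z_B/z_A)^α = (251.0/86.0)^0.169 = (2.9186)^0.169 = 1.19844
Power-density ratio: P_B/P_A = (V_B/V_A)³ = (1.19844)³ = 1.72125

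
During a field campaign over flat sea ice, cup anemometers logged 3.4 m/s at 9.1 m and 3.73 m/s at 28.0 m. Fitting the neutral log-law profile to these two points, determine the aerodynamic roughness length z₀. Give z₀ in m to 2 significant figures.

z₀ ≈ 0.000085 m

Log law: V(z) ∝ ln(z/z₀). With r = V₁/V₂ = 3.4/3.73 = 0.91153,
r · ln(z₂/z₀) = ln(z₁/z₀) ⇒ ln z₀ = (ln z₁ − r·ln z₂)/(1 − r)
ln z₀ = (2.20827 − 0.91153×3.33220) / 0.08847 = -9.3716
z₀ = exp(-9.3716) = 0.00008511 m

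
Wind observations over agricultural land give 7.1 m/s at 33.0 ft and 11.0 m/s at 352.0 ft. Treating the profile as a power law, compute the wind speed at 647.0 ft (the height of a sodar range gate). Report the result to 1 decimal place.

12.3 m/s

First find α: α = ln(V₂/V₁)/ln(z₂/z₁) = ln(11.0/7.1)/ln(352.0/33.0) = 0.43780/2.36712 = 0.1850
Extrapolate from 352.0 ft to 647.0 ft: V₃ = 11.0 × (647.0/352.0)^0.1850 = 11.0 × 1.1192 = 12.3108 m/s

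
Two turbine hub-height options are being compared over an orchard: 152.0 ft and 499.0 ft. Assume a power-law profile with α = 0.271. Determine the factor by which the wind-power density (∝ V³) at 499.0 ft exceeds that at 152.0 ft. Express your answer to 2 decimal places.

2.63

Speed ratio: V_B/V_A = (z_B/z_A)^α = (499.0/152.0)^0.271 = (3.2829)^0.271 = 1.38008
Power-density ratio: P_B/P_A = (V_B/V_A)³ = (1.38008)³ = 2.62855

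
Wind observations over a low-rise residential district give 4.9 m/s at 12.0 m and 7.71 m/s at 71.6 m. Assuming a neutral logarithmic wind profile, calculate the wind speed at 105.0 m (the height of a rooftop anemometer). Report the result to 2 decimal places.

8.31 m/s

Log law: V ∝ ln(z/z₀). From the pair, with r = V₁/V₂ = 0.63554,
ln z₀ = (ln z₁ − r·ln z₂)/(1 − r) = (2.4849 − 0.63554×4.2711)/0.36446 = -0.6298 → z₀ = 0.5327 m
V₃ = V₁ · ln(z₃/z₀)/ln(z₁/z₀) = 4.9 × 5.2838/3.1147 = 8.3123 m/s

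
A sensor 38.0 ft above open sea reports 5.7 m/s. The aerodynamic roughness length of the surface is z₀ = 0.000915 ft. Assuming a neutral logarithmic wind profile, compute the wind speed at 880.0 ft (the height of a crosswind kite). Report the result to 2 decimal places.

7.38 m/s

Log law: V(z) ∝ ln(z/z₀), so V₂/V₁ = ln(z₂/z₀) / ln(z₁/z₀).
ln(880.0/0.000915) = 13.7765, ln(38.0/0.000915) = 10.6342
V₂ = 5.7 × 13.7765/10.6342 = 5.7 × 1.2955 = 7.3843 m/s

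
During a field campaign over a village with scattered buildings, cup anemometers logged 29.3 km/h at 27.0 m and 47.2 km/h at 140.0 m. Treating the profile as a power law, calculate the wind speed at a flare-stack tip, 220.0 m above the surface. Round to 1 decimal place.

53.8 km/h

First find α: α = ln(V₂/V₁)/ln(z₂/z₁) = ln(47.2/29.3)/ln(140.0/27.0) = 0.47681/1.64581 = 0.2897
Extrapolate from 140.0 m to 220.0 m: V₃ = 47.2 × (220.0/140.0)^0.2897 = 47.2 × 1.1399 = 53.8035 km/h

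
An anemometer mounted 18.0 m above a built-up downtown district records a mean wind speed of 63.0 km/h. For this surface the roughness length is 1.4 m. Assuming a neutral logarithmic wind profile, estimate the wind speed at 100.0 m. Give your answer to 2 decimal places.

105.30 km/h

Log law: V(z) ∝ ln(z/z₀), so V₂/V₁ = ln(z₂/z₀) / ln(z₁/z₀).
ln(100.0/1.4) = 4.2687, ln(18.0/1.4) = 2.5539
V₂ = 63.0 × 4.2687/2.5539 = 63.0 × 1.6714 = 105.3009 km/h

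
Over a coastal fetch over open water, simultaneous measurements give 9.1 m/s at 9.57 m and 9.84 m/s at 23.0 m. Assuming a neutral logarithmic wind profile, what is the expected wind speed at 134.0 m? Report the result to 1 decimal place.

11.3 m/s

Log law: V ∝ ln(z/z₀). From the pair, with r = V₁/V₂ = 0.92480,
ln z₀ = (ln z₁ − r·ln z₂)/(1 − r) = (2.2586 − 0.92480×3.1355)/0.07520 = -8.5244 → z₀ = 0.0001986 m
V₃ = V₁ · ln(z₃/z₀)/ln(z₁/z₀) = 9.1 × 13.4222/10.7830 = 11.3273 m/s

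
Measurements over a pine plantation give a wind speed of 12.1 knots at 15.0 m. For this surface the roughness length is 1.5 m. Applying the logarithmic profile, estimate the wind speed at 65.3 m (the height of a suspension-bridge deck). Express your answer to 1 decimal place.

19.8 knots

Log law: V(z) ∝ ln(z/z₀), so V₂/V₁ = ln(z₂/z₀) / ln(z₁/z₀).
ln(65.3/1.5) = 3.7735, ln(15.0/1.5) = 2.3026
V₂ = 12.1 × 3.7735/2.3026 = 12.1 × 1.6388 = 19.8297 knots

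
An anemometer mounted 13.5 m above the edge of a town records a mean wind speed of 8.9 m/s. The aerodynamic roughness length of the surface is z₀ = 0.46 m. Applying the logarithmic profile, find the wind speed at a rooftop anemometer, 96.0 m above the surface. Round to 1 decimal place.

14.1 m/s

Log law: V(z) ∝ ln(z/z₀), so V₂/V₁ = ln(z₂/z₀) / ln(z₁/z₀).
ln(96.0/0.46) = 5.3409, ln(13.5/0.46) = 3.3792
V₂ = 8.9 × 5.3409/3.3792 = 8.9 × 1.5805 = 14.0665 m/s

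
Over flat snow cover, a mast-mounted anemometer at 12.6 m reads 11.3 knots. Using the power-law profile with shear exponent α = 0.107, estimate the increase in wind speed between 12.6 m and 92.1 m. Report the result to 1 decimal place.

2.7 knots

Power law: V₂ = V₁ · (z₂/z₁)^α = 11.3 × (7.3095)^0.107 = 13.9802 knots
ΔV = 13.9802 − 11.3 = 2.6802 knots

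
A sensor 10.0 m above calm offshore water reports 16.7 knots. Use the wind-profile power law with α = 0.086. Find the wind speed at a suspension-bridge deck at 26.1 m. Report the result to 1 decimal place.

18.1 knots

Power-law profile: V₂ = V₁ · (z₂/z₁)^α
V₂ = 16.7 × (26.1/10.0)^0.086 = 16.7 × (2.6100)^0.086
    = 16.7 × 1.0860 = 18.1363 knots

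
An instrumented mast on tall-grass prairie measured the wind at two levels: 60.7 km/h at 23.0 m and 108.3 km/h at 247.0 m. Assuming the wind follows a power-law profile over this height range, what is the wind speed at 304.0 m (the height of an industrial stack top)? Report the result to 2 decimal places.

113.93 km/h

First find α: α = ln(V₂/V₁)/ln(z₂/z₁) = ln(108.3/60.7)/ln(247.0/23.0) = 0.57896/2.37389 = 0.2439
Extrapolate from 247.0 m to 304.0 m: V₃ = 108.3 × (304.0/247.0)^0.2439 = 108.3 × 1.0519 = 113.9256 km/h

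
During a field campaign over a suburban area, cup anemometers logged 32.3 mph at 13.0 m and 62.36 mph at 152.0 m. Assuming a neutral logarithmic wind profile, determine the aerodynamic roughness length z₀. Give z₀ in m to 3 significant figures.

Log law: V(z) ∝ ln(z/z₀). With r = V₁/V₂ = 32.3/62.36 = 0.51796,
r · ln(z₂/z₀) = ln(z₁/z₀) ⇒ ln z₀ = (ln z₁ − r·ln z₂)/(1 − r)
ln z₀ = (2.56495 − 0.51796×5.02388) / 0.48204 = -0.0772
z₀ = exp(-0.0772) = 0.9257 m

z₀ ≈ 0.926 m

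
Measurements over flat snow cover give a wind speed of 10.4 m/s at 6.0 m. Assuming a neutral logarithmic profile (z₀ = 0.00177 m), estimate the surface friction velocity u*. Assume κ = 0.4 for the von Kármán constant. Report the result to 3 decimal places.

u* ≈ 0.512 m/s

Log law: V(z) = (u*/κ) · ln(z/z₀) ⇒ u* = κ · V / ln(z/z₀)
u* = 0.4 × 10.4 / ln(6.0/0.00177) = 0.4 × 10.4 / 8.1285
   = 4.1600 / 8.1285 = 0.5118 m/s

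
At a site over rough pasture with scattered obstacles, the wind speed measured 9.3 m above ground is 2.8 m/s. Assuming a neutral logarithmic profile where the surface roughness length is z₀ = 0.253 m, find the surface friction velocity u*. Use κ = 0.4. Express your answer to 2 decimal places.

u* ≈ 0.31 m/s

Log law: V(z) = (u*/κ) · ln(z/z₀) ⇒ u* = κ · V / ln(z/z₀)
u* = 0.4 × 2.8 / ln(9.3/0.253) = 0.4 × 2.8 / 3.6044
   = 1.1200 / 3.6044 = 0.3107 m/s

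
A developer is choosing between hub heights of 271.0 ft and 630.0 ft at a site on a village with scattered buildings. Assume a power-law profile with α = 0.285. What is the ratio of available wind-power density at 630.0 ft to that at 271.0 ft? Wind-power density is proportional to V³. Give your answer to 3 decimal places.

2.057

Speed ratio: V_B/V_A = (z_B/z_A)^α = (630.0/271.0)^0.285 = (2.3247)^0.285 = 1.27179
Power-density ratio: P_B/P_A = (V_B/V_A)³ = (1.27179)³ = 2.05706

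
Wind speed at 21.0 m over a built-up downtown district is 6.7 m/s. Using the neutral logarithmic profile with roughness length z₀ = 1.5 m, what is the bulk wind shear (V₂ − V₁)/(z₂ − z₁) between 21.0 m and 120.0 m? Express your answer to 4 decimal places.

0.0447 m/s/m

Log law: V₂ = V₁ · ln(z₂/z₀)/ln(z₁/z₀) = 6.7 × 4.3820/2.6391 = 11.1250 m/s
ΔV/Δz = (11.1250 − 6.7)/(120.0 − 21.0) = 4.4250/99.0000 = 0.04470 m/s/m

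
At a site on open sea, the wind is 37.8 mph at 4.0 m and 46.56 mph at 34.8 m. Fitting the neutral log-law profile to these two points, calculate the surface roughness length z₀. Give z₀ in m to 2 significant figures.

z₀ ≈ 0.00035 m

Log law: V(z) ∝ ln(z/z₀). With r = V₁/V₂ = 37.8/46.56 = 0.81186,
r · ln(z₂/z₀) = ln(z₁/z₀) ⇒ ln z₀ = (ln z₁ − r·ln z₂)/(1 − r)
ln z₀ = (1.38629 − 0.81186×3.54962) / 0.18814 = -7.9486
z₀ = exp(-7.9486) = 0.0003532 m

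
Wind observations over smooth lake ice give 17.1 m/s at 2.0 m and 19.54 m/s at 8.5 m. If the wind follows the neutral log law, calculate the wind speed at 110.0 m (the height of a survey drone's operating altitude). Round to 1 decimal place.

Log law: V ∝ ln(z/z₀). From the pair, with r = V₁/V₂ = 0.87513,
ln z₀ = (ln z₁ − r·ln z₂)/(1 − r) = (0.6931 − 0.87513×2.1401)/0.12487 = -9.4471 → z₀ = 0.00007891 m
V₃ = V₁ · ln(z₃/z₀)/ln(z₁/z₀) = 17.1 × 14.1476/10.1403 = 23.8577 m/s

23.9 m/s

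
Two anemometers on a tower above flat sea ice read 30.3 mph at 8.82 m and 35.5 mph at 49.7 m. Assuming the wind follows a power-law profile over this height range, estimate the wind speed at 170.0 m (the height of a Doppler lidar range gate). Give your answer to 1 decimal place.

First find α: α = ln(V₂/V₁)/ln(z₂/z₁) = ln(35.5/30.3)/ln(49.7/8.82) = 0.15838/1.72898 = 0.0916
Extrapolate from 49.7 m to 170.0 m: V₃ = 35.5 × (170.0/49.7)^0.0916 = 35.5 × 1.1192 = 39.7333 mph

39.7 mph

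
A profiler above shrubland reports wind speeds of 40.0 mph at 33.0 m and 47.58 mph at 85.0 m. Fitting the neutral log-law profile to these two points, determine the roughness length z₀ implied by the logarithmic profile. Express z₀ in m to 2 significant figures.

z₀ ≈ 0.22 m

Log law: V(z) ∝ ln(z/z₀). With r = V₁/V₂ = 40.0/47.58 = 0.84069,
r · ln(z₂/z₀) = ln(z₁/z₀) ⇒ ln z₀ = (ln z₁ − r·ln z₂)/(1 − r)
ln z₀ = (3.49651 − 0.84069×4.44265) / 0.15931 = -1.4963
z₀ = exp(-1.4963) = 0.2239 m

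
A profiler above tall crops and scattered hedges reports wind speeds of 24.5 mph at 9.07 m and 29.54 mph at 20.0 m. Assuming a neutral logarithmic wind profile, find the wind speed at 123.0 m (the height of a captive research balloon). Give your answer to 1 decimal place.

Log law: V ∝ ln(z/z₀). From the pair, with r = V₁/V₂ = 0.82938,
ln z₀ = (ln z₁ − r·ln z₂)/(1 − r) = (2.2050 − 0.82938×2.9957)/0.17062 = -1.6390 → z₀ = 0.1942 m
V₃ = V₁ · ln(z₃/z₀)/ln(z₁/z₀) = 24.5 × 6.4512/3.8440 = 41.1174 mph

41.1 mph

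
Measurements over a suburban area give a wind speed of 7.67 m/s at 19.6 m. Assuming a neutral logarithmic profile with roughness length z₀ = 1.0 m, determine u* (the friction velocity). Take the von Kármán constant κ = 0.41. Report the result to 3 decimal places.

u* ≈ 1.057 m/s

Log law: V(z) = (u*/κ) · ln(z/z₀) ⇒ u* = κ · V / ln(z/z₀)
u* = 0.41 × 7.67 / ln(19.6/1.0) = 0.41 × 7.67 / 2.9755
   = 3.1447 / 2.9755 = 1.0569 m/s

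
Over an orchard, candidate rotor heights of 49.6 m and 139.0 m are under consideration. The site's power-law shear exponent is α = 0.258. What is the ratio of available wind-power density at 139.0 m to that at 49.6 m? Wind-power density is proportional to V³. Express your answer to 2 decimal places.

2.22

Speed ratio: V_B/V_A = (z_B/z_A)^α = (139.0/49.6)^0.258 = (2.8024)^0.258 = 1.30456
Power-density ratio: P_B/P_A = (V_B/V_A)³ = (1.30456)³ = 2.22019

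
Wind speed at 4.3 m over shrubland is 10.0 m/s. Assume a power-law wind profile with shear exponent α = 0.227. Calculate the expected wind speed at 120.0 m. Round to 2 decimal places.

Power-law profile: V₂ = V₁ · (z₂/z₁)^α
V₂ = 10.0 × (120.0/4.3)^0.227 = 10.0 × (27.9070)^0.227
    = 10.0 × 2.1290 = 21.2901 m/s

21.29 m/s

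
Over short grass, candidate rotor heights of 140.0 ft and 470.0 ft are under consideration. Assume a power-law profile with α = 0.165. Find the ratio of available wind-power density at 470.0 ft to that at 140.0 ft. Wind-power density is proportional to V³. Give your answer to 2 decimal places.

Speed ratio: V_B/V_A = (z_B/z_A)^α = (470.0/140.0)^0.165 = (3.3571)^0.165 = 1.22120
Power-density ratio: P_B/P_A = (V_B/V_A)³ = (1.22120)³ = 1.82119

1.82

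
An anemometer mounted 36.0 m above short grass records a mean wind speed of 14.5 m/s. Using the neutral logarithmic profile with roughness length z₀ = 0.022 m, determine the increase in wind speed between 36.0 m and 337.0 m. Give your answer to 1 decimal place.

Log law: V₂ = V₁ · ln(z₂/z₀)/ln(z₁/z₀) = 14.5 × 9.6368/7.4002 = 18.8823 m/s
ΔV = 18.8823 − 14.5 = 4.3823 m/s

4.4 m/s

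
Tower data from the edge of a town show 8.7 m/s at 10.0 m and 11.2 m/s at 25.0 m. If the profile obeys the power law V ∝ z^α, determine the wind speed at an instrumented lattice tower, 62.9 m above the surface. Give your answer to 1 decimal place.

14.4 m/s

First find α: α = ln(V₂/V₁)/ln(z₂/z₁) = ln(11.2/8.7)/ln(25.0/10.0) = 0.25259/0.91629 = 0.2757
Extrapolate from 25.0 m to 62.9 m: V₃ = 11.2 × (62.9/25.0)^0.2757 = 11.2 × 1.2896 = 14.4438 m/s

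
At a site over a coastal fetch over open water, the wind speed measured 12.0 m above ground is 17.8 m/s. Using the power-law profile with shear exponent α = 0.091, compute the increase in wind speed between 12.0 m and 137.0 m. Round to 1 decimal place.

Power law: V₂ = V₁ · (z₂/z₁)^α = 17.8 × (11.4167)^0.091 = 22.2155 m/s
ΔV = 22.2155 − 17.8 = 4.4155 m/s

4.4 m/s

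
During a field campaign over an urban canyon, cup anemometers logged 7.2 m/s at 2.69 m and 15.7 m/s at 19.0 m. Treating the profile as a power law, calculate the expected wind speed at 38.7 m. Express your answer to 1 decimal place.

20.9 m/s

First find α: α = ln(V₂/V₁)/ln(z₂/z₁) = ln(15.7/7.2)/ln(19.0/2.69) = 0.77958/1.95490 = 0.3988
Extrapolate from 19.0 m to 38.7 m: V₃ = 15.7 × (38.7/19.0)^0.3988 = 15.7 × 1.3280 = 20.8500 m/s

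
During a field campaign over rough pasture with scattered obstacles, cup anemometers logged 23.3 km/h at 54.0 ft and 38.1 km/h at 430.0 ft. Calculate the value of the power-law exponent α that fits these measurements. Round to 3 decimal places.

α ≈ 0.237

Power law: V₂/V₁ = (z₂/z₁)^α ⇒ α = ln(V₂/V₁) / ln(z₂/z₁)
α = ln(38.1/23.3) / ln(430.0/54.0) = ln(1.6352) / ln(7.9630)
  = 0.49176 / 2.07480 = 0.23702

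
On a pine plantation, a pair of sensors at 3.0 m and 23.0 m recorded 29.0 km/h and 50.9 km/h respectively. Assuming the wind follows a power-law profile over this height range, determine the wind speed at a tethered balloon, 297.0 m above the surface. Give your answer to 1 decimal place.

103.2 km/h

First find α: α = ln(V₂/V₁)/ln(z₂/z₁) = ln(50.9/29.0)/ln(23.0/3.0) = 0.56257/2.03688 = 0.2762
Extrapolate from 23.0 m to 297.0 m: V₃ = 50.9 × (297.0/23.0)^0.2762 = 50.9 × 2.0270 = 103.1747 km/h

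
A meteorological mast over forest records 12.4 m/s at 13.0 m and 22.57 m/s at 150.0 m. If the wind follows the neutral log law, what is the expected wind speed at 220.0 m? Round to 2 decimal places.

24.16 m/s

Log law: V ∝ ln(z/z₀). From the pair, with r = V₁/V₂ = 0.54940,
ln z₀ = (ln z₁ − r·ln z₂)/(1 − r) = (2.5649 − 0.54940×5.0106)/0.45060 = -0.4170 → z₀ = 0.6590 m
V₃ = V₁ · ln(z₃/z₀)/ln(z₁/z₀) = 12.4 × 5.8106/2.9820 = 24.1626 m/s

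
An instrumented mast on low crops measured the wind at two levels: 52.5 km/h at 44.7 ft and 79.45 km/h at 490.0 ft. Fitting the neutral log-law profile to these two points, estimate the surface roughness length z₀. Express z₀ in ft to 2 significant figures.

Log law: V(z) ∝ ln(z/z₀). With r = V₁/V₂ = 52.5/79.45 = 0.66079,
r · ln(z₂/z₀) = ln(z₁/z₀) ⇒ ln z₀ = (ln z₁ − r·ln z₂)/(1 − r)
ln z₀ = (3.79997 − 0.66079×6.19441) / 0.33921 = -0.8645
z₀ = exp(-0.8645) = 0.4213 ft

z₀ ≈ 0.42 ft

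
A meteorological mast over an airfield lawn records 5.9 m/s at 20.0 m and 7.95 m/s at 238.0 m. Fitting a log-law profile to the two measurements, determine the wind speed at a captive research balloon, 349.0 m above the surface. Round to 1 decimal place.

Log law: V ∝ ln(z/z₀). From the pair, with r = V₁/V₂ = 0.74214,
ln z₀ = (ln z₁ − r·ln z₂)/(1 − r) = (2.9957 − 0.74214×5.4723)/0.25786 = -4.1319 → z₀ = 0.01605 m
V₃ = V₁ · ln(z₃/z₀)/ln(z₁/z₀) = 5.9 × 9.9869/7.1276 = 8.2669 m/s

8.3 m/s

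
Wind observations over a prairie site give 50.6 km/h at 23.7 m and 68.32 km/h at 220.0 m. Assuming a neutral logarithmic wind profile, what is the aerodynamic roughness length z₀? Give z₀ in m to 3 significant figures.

Log law: V(z) ∝ ln(z/z₀). With r = V₁/V₂ = 50.6/68.32 = 0.74063,
r · ln(z₂/z₀) = ln(z₁/z₀) ⇒ ln z₀ = (ln z₁ − r·ln z₂)/(1 − r)
ln z₀ = (3.16548 − 0.74063×5.39363) / 0.25937 = -3.1971
z₀ = exp(-3.1971) = 0.04088 m

z₀ ≈ 0.0409 m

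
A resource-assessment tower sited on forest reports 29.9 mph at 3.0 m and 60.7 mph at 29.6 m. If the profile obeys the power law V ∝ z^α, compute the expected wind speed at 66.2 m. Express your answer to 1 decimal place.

77.9 mph

First find α: α = ln(V₂/V₁)/ln(z₂/z₁) = ln(60.7/29.9)/ln(29.6/3.0) = 0.70809/2.28916 = 0.3093
Extrapolate from 29.6 m to 66.2 m: V₃ = 60.7 × (66.2/29.6)^0.3093 = 60.7 × 1.2827 = 77.8604 mph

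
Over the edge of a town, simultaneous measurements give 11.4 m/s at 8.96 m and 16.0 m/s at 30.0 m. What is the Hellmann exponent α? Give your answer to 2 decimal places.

Power law: V₂/V₁ = (z₂/z₁)^α ⇒ α = ln(V₂/V₁) / ln(z₂/z₁)
α = ln(16.0/11.4) / ln(30.0/8.96) = ln(1.4035) / ln(3.3482)
  = 0.33898 / 1.20843 = 0.28051

α ≈ 0.28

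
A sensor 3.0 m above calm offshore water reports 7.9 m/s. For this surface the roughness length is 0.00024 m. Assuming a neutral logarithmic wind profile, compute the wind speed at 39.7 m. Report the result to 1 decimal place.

10.1 m/s

Log law: V(z) ∝ ln(z/z₀), so V₂/V₁ = ln(z₂/z₀) / ln(z₁/z₀).
ln(39.7/0.00024) = 12.0162, ln(3.0/0.00024) = 9.4335
V₂ = 7.9 × 12.0162/9.4335 = 7.9 × 1.2738 = 10.0629 m/s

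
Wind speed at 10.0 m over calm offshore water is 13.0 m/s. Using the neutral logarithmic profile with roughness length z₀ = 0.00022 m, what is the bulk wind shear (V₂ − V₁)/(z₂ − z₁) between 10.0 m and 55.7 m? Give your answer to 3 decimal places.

Log law: V₂ = V₁ · ln(z₂/z₀)/ln(z₁/z₀) = 13.0 × 12.4419/10.7245 = 15.0818 m/s
ΔV/Δz = (15.0818 − 13.0)/(55.7 − 10.0) = 2.0818/45.7000 = 0.04555 m/s/m

0.046 m/s/m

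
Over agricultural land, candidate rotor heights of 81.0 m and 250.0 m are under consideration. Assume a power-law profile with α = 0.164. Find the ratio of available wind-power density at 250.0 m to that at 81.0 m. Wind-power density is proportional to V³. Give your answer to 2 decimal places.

1.74

Speed ratio: V_B/V_A = (z_B/z_A)^α = (250.0/81.0)^0.164 = (3.0864)^0.164 = 1.20301
Power-density ratio: P_B/P_A = (V_B/V_A)³ = (1.20301)³ = 1.74105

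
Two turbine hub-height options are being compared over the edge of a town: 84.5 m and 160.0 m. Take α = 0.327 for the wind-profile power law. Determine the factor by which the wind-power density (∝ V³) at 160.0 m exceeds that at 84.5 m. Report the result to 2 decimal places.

Speed ratio: V_B/V_A = (z_B/z_A)^α = (160.0/84.5)^0.327 = (1.8935)^0.327 = 1.23215
Power-density ratio: P_B/P_A = (V_B/V_A)³ = (1.23215)³ = 1.87066

1.87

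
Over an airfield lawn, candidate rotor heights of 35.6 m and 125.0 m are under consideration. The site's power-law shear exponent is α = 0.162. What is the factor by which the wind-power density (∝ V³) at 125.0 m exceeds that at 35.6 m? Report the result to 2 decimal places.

Speed ratio: V_B/V_A = (z_B/z_A)^α = (125.0/35.6)^0.162 = (3.5112)^0.162 = 1.22564
Power-density ratio: P_B/P_A = (V_B/V_A)³ = (1.22564)³ = 1.84117

1.84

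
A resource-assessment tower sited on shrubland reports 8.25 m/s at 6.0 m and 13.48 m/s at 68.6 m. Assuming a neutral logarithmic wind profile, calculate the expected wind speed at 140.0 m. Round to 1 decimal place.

Log law: V ∝ ln(z/z₀). From the pair, with r = V₁/V₂ = 0.61202,
ln z₀ = (ln z₁ − r·ln z₂)/(1 − r) = (1.7918 − 0.61202×4.2283)/0.38798 = -2.0517 → z₀ = 0.1285 m
V₃ = V₁ · ln(z₃/z₀)/ln(z₁/z₀) = 8.25 × 6.9934/3.8435 = 15.0112 m/s

15.0 m/s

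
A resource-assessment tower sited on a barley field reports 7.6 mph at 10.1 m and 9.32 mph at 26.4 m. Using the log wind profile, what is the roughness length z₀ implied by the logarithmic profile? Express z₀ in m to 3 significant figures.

z₀ ≈ 0.145 m

Log law: V(z) ∝ ln(z/z₀). With r = V₁/V₂ = 7.6/9.32 = 0.81545,
r · ln(z₂/z₀) = ln(z₁/z₀) ⇒ ln z₀ = (ln z₁ − r·ln z₂)/(1 − r)
ln z₀ = (2.31254 − 0.81545×3.27336) / 0.18455 = -1.9330
z₀ = exp(-1.9330) = 0.1447 m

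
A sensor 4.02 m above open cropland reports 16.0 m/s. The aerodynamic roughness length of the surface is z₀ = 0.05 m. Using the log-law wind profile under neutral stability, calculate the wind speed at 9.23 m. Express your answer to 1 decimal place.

Log law: V(z) ∝ ln(z/z₀), so V₂/V₁ = ln(z₂/z₀) / ln(z₁/z₀).
ln(9.23/0.05) = 5.2182, ln(4.02/0.05) = 4.3870
V₂ = 16.0 × 5.2182/4.3870 = 16.0 × 1.1895 = 19.0314 m/s

19.0 m/s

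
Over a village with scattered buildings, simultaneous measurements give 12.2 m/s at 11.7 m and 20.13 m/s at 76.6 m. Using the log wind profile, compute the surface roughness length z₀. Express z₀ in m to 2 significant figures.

Log law: V(z) ∝ ln(z/z₀). With r = V₁/V₂ = 12.2/20.13 = 0.60606,
r · ln(z₂/z₀) = ln(z₁/z₀) ⇒ ln z₀ = (ln z₁ − r·ln z₂)/(1 − r)
ln z₀ = (2.45959 − 0.60606×4.33860) / 0.39394 = -0.4312
z₀ = exp(-0.4312) = 0.6497 m

z₀ ≈ 0.65 m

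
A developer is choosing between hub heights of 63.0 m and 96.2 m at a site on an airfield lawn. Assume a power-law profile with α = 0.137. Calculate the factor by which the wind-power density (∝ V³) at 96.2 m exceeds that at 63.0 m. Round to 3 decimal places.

1.190

Speed ratio: V_B/V_A = (z_B/z_A)^α = (96.2/63.0)^0.137 = (1.5270)^0.137 = 1.05971
Power-density ratio: P_B/P_A = (V_B/V_A)³ = (1.05971)³ = 1.19002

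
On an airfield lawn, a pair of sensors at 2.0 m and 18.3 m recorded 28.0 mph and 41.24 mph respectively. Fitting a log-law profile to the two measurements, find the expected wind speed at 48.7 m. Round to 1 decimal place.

Log law: V ∝ ln(z/z₀). From the pair, with r = V₁/V₂ = 0.67895,
ln z₀ = (ln z₁ − r·ln z₂)/(1 − r) = (0.6931 − 0.67895×2.9069)/0.32105 = -3.9885 → z₀ = 0.01853 m
V₃ = V₁ · ln(z₃/z₀)/ln(z₁/z₀) = 28.0 × 7.8742/4.6817 = 47.0939 mph

47.1 mph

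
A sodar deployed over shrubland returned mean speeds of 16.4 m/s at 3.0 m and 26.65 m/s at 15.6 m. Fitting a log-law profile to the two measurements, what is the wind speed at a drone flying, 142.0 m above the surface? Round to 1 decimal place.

40.4 m/s

Log law: V ∝ ln(z/z₀). From the pair, with r = V₁/V₂ = 0.61538,
ln z₀ = (ln z₁ − r·ln z₂)/(1 − r) = (1.0986 − 0.61538×2.7473)/0.38462 = -1.5392 → z₀ = 0.2145 m
V₃ = V₁ · ln(z₃/z₀)/ln(z₁/z₀) = 16.4 × 6.4951/2.6379 = 40.3810 m/s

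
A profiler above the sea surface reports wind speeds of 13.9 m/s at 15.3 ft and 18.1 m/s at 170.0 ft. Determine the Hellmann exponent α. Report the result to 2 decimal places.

α ≈ 0.11

Power law: V₂/V₁ = (z₂/z₁)^α ⇒ α = ln(V₂/V₁) / ln(z₂/z₁)
α = ln(18.1/13.9) / ln(170.0/15.3) = ln(1.3022) / ln(11.1111)
  = 0.26402 / 2.40795 = 0.10965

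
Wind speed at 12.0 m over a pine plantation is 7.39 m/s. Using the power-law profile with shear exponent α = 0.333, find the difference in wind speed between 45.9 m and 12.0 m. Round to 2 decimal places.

4.16 m/s

Power law: V₂ = V₁ · (z₂/z₁)^α = 7.39 × (3.8250)^0.333 = 11.5521 m/s
ΔV = 11.5521 − 7.39 = 4.1621 m/s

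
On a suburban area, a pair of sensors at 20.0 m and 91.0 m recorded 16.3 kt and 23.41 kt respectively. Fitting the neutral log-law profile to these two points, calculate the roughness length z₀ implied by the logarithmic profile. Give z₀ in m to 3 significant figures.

z₀ ≈ 0.620 m

Log law: V(z) ∝ ln(z/z₀). With r = V₁/V₂ = 16.3/23.41 = 0.69628,
r · ln(z₂/z₀) = ln(z₁/z₀) ⇒ ln z₀ = (ln z₁ − r·ln z₂)/(1 − r)
ln z₀ = (2.99573 − 0.69628×4.51086) / 0.30372 = -0.4778
z₀ = exp(-0.4778) = 0.6202 m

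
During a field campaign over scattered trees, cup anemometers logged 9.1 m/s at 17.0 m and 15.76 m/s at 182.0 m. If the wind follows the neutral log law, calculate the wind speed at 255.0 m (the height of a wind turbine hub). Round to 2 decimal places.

Log law: V ∝ ln(z/z₀). From the pair, with r = V₁/V₂ = 0.57741,
ln z₀ = (ln z₁ − r·ln z₂)/(1 − r) = (2.8332 − 0.57741×5.2040)/0.42259 = -0.4062 → z₀ = 0.6662 m
V₃ = V₁ · ln(z₃/z₀)/ln(z₁/z₀) = 9.1 × 5.9474/3.2394 = 16.7074 m/s

16.71 m/s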